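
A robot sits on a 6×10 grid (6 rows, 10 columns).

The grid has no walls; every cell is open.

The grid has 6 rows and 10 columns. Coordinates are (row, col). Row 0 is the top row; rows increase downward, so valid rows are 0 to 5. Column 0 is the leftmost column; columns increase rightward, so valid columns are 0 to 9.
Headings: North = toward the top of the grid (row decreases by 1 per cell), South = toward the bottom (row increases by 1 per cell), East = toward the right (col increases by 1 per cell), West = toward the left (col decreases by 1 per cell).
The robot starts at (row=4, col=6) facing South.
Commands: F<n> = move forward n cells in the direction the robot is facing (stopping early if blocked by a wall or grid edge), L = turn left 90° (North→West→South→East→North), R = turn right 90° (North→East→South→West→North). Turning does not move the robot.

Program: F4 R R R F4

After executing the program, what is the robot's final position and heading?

Answer: Final position: (row=5, col=9), facing East

Derivation:
Start: (row=4, col=6), facing South
  F4: move forward 1/4 (blocked), now at (row=5, col=6)
  R: turn right, now facing West
  R: turn right, now facing North
  R: turn right, now facing East
  F4: move forward 3/4 (blocked), now at (row=5, col=9)
Final: (row=5, col=9), facing East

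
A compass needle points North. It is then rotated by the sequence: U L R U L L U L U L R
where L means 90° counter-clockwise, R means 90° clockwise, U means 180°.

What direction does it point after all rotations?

Start: North
  U (U-turn (180°)) -> South
  L (left (90° counter-clockwise)) -> East
  R (right (90° clockwise)) -> South
  U (U-turn (180°)) -> North
  L (left (90° counter-clockwise)) -> West
  L (left (90° counter-clockwise)) -> South
  U (U-turn (180°)) -> North
  L (left (90° counter-clockwise)) -> West
  U (U-turn (180°)) -> East
  L (left (90° counter-clockwise)) -> North
  R (right (90° clockwise)) -> East
Final: East

Answer: Final heading: East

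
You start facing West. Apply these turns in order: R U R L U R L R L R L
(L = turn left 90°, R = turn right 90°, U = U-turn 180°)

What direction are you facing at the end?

Answer: Final heading: North

Derivation:
Start: West
  R (right (90° clockwise)) -> North
  U (U-turn (180°)) -> South
  R (right (90° clockwise)) -> West
  L (left (90° counter-clockwise)) -> South
  U (U-turn (180°)) -> North
  R (right (90° clockwise)) -> East
  L (left (90° counter-clockwise)) -> North
  R (right (90° clockwise)) -> East
  L (left (90° counter-clockwise)) -> North
  R (right (90° clockwise)) -> East
  L (left (90° counter-clockwise)) -> North
Final: North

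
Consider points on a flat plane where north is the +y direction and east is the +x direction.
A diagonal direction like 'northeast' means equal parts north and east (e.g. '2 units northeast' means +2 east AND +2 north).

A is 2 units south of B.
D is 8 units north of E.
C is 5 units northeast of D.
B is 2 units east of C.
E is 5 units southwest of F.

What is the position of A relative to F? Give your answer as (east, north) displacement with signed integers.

Answer: A is at (east=2, north=6) relative to F.

Derivation:
Place F at the origin (east=0, north=0).
  E is 5 units southwest of F: delta (east=-5, north=-5); E at (east=-5, north=-5).
  D is 8 units north of E: delta (east=+0, north=+8); D at (east=-5, north=3).
  C is 5 units northeast of D: delta (east=+5, north=+5); C at (east=0, north=8).
  B is 2 units east of C: delta (east=+2, north=+0); B at (east=2, north=8).
  A is 2 units south of B: delta (east=+0, north=-2); A at (east=2, north=6).
Therefore A relative to F: (east=2, north=6).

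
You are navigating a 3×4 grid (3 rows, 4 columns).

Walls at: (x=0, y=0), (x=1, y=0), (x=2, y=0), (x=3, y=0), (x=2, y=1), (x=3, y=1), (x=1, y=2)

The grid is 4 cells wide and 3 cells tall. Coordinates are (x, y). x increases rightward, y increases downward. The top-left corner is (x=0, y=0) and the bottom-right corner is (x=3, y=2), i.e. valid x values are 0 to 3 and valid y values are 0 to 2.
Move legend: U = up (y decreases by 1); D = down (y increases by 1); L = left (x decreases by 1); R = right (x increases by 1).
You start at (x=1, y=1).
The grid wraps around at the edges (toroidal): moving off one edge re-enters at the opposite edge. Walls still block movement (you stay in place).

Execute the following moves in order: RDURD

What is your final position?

Answer: Final position: (x=1, y=1)

Derivation:
Start: (x=1, y=1)
  R (right): blocked, stay at (x=1, y=1)
  D (down): blocked, stay at (x=1, y=1)
  U (up): blocked, stay at (x=1, y=1)
  R (right): blocked, stay at (x=1, y=1)
  D (down): blocked, stay at (x=1, y=1)
Final: (x=1, y=1)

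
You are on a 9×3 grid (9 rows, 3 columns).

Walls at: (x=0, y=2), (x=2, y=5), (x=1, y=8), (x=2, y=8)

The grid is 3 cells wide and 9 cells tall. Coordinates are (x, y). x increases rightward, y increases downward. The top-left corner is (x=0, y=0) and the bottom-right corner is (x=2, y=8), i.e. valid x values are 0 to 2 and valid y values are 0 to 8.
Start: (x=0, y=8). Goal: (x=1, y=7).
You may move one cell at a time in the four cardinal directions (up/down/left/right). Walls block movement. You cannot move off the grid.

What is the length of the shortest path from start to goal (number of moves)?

BFS from (x=0, y=8) until reaching (x=1, y=7):
  Distance 0: (x=0, y=8)
  Distance 1: (x=0, y=7)
  Distance 2: (x=0, y=6), (x=1, y=7)  <- goal reached here
One shortest path (2 moves): (x=0, y=8) -> (x=0, y=7) -> (x=1, y=7)

Answer: Shortest path length: 2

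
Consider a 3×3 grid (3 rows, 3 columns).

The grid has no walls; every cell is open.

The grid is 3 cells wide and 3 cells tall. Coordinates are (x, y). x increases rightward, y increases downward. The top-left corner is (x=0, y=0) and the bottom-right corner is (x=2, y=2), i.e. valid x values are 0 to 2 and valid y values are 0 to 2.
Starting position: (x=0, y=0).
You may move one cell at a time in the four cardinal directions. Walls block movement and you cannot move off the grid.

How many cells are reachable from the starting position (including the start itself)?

Answer: Reachable cells: 9

Derivation:
BFS flood-fill from (x=0, y=0):
  Distance 0: (x=0, y=0)
  Distance 1: (x=1, y=0), (x=0, y=1)
  Distance 2: (x=2, y=0), (x=1, y=1), (x=0, y=2)
  Distance 3: (x=2, y=1), (x=1, y=2)
  Distance 4: (x=2, y=2)
Total reachable: 9 (grid has 9 open cells total)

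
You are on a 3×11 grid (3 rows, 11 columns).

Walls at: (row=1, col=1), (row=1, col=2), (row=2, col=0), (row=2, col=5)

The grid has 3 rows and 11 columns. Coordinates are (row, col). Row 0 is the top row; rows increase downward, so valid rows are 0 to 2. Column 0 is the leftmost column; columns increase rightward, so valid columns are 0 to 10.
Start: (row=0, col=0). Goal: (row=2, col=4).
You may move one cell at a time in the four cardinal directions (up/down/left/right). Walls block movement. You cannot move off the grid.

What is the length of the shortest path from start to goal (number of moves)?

BFS from (row=0, col=0) until reaching (row=2, col=4):
  Distance 0: (row=0, col=0)
  Distance 1: (row=0, col=1), (row=1, col=0)
  Distance 2: (row=0, col=2)
  Distance 3: (row=0, col=3)
  Distance 4: (row=0, col=4), (row=1, col=3)
  Distance 5: (row=0, col=5), (row=1, col=4), (row=2, col=3)
  Distance 6: (row=0, col=6), (row=1, col=5), (row=2, col=2), (row=2, col=4)  <- goal reached here
One shortest path (6 moves): (row=0, col=0) -> (row=0, col=1) -> (row=0, col=2) -> (row=0, col=3) -> (row=0, col=4) -> (row=1, col=4) -> (row=2, col=4)

Answer: Shortest path length: 6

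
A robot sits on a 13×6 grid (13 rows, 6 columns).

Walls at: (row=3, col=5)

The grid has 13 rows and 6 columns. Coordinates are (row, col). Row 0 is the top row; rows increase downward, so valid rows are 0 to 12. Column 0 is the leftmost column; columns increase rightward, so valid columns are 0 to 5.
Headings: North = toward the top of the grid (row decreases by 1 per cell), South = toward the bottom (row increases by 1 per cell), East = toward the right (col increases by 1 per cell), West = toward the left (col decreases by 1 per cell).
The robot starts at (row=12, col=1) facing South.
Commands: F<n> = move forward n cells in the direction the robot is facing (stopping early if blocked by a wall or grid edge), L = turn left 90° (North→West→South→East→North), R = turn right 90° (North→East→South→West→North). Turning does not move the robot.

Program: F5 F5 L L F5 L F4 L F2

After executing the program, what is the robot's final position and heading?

Answer: Final position: (row=9, col=0), facing South

Derivation:
Start: (row=12, col=1), facing South
  F5: move forward 0/5 (blocked), now at (row=12, col=1)
  F5: move forward 0/5 (blocked), now at (row=12, col=1)
  L: turn left, now facing East
  L: turn left, now facing North
  F5: move forward 5, now at (row=7, col=1)
  L: turn left, now facing West
  F4: move forward 1/4 (blocked), now at (row=7, col=0)
  L: turn left, now facing South
  F2: move forward 2, now at (row=9, col=0)
Final: (row=9, col=0), facing South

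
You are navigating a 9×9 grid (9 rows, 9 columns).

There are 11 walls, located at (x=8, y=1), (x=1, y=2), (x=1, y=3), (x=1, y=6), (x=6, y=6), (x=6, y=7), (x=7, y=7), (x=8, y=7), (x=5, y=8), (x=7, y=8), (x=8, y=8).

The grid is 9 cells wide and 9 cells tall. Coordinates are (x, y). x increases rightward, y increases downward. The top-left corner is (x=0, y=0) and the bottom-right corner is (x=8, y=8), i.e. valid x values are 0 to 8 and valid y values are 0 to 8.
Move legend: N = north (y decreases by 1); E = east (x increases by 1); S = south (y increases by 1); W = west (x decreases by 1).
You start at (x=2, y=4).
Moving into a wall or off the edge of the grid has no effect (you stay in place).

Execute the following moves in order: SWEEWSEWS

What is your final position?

Start: (x=2, y=4)
  S (south): (x=2, y=4) -> (x=2, y=5)
  W (west): (x=2, y=5) -> (x=1, y=5)
  E (east): (x=1, y=5) -> (x=2, y=5)
  E (east): (x=2, y=5) -> (x=3, y=5)
  W (west): (x=3, y=5) -> (x=2, y=5)
  S (south): (x=2, y=5) -> (x=2, y=6)
  E (east): (x=2, y=6) -> (x=3, y=6)
  W (west): (x=3, y=6) -> (x=2, y=6)
  S (south): (x=2, y=6) -> (x=2, y=7)
Final: (x=2, y=7)

Answer: Final position: (x=2, y=7)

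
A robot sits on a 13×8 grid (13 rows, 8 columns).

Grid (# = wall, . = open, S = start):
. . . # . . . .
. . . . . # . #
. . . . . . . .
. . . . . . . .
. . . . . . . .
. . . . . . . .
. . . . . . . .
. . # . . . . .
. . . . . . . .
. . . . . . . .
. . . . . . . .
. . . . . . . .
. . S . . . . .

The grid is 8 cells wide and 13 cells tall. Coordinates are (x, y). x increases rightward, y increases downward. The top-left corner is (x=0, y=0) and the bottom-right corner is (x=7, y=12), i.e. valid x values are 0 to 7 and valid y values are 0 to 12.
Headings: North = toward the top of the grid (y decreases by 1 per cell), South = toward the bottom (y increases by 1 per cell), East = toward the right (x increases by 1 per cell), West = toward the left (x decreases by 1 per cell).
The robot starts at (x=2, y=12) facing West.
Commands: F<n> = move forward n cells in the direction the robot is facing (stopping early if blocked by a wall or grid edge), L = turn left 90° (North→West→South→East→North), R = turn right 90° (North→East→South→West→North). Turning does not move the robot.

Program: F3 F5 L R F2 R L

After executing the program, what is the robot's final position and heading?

Answer: Final position: (x=0, y=12), facing West

Derivation:
Start: (x=2, y=12), facing West
  F3: move forward 2/3 (blocked), now at (x=0, y=12)
  F5: move forward 0/5 (blocked), now at (x=0, y=12)
  L: turn left, now facing South
  R: turn right, now facing West
  F2: move forward 0/2 (blocked), now at (x=0, y=12)
  R: turn right, now facing North
  L: turn left, now facing West
Final: (x=0, y=12), facing West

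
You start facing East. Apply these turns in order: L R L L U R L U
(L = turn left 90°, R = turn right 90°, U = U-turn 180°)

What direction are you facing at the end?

Answer: Final heading: West

Derivation:
Start: East
  L (left (90° counter-clockwise)) -> North
  R (right (90° clockwise)) -> East
  L (left (90° counter-clockwise)) -> North
  L (left (90° counter-clockwise)) -> West
  U (U-turn (180°)) -> East
  R (right (90° clockwise)) -> South
  L (left (90° counter-clockwise)) -> East
  U (U-turn (180°)) -> West
Final: West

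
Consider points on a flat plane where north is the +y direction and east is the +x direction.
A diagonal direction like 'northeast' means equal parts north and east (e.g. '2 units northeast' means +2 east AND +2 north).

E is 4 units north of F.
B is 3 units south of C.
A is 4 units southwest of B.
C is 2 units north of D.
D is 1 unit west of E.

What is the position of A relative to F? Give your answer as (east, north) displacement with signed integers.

Answer: A is at (east=-5, north=-1) relative to F.

Derivation:
Place F at the origin (east=0, north=0).
  E is 4 units north of F: delta (east=+0, north=+4); E at (east=0, north=4).
  D is 1 unit west of E: delta (east=-1, north=+0); D at (east=-1, north=4).
  C is 2 units north of D: delta (east=+0, north=+2); C at (east=-1, north=6).
  B is 3 units south of C: delta (east=+0, north=-3); B at (east=-1, north=3).
  A is 4 units southwest of B: delta (east=-4, north=-4); A at (east=-5, north=-1).
Therefore A relative to F: (east=-5, north=-1).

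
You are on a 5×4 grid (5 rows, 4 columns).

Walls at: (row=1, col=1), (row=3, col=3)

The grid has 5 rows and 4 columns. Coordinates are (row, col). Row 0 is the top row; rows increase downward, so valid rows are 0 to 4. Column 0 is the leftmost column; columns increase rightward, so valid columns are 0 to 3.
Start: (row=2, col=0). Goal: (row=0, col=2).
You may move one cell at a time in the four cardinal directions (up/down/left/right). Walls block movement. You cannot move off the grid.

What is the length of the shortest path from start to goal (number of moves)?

Answer: Shortest path length: 4

Derivation:
BFS from (row=2, col=0) until reaching (row=0, col=2):
  Distance 0: (row=2, col=0)
  Distance 1: (row=1, col=0), (row=2, col=1), (row=3, col=0)
  Distance 2: (row=0, col=0), (row=2, col=2), (row=3, col=1), (row=4, col=0)
  Distance 3: (row=0, col=1), (row=1, col=2), (row=2, col=3), (row=3, col=2), (row=4, col=1)
  Distance 4: (row=0, col=2), (row=1, col=3), (row=4, col=2)  <- goal reached here
One shortest path (4 moves): (row=2, col=0) -> (row=2, col=1) -> (row=2, col=2) -> (row=1, col=2) -> (row=0, col=2)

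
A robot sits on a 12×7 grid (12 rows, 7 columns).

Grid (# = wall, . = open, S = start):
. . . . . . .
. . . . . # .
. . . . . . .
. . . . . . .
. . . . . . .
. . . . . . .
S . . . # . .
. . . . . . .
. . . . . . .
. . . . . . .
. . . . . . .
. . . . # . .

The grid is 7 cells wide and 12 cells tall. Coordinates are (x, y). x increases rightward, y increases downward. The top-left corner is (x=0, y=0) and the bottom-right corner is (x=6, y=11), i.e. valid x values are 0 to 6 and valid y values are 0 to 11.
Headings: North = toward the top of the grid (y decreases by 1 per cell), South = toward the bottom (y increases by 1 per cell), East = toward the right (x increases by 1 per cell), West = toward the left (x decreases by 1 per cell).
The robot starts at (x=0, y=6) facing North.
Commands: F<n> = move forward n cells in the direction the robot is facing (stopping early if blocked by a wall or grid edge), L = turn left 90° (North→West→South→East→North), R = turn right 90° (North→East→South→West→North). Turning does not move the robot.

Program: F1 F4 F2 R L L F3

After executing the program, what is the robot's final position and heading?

Start: (x=0, y=6), facing North
  F1: move forward 1, now at (x=0, y=5)
  F4: move forward 4, now at (x=0, y=1)
  F2: move forward 1/2 (blocked), now at (x=0, y=0)
  R: turn right, now facing East
  L: turn left, now facing North
  L: turn left, now facing West
  F3: move forward 0/3 (blocked), now at (x=0, y=0)
Final: (x=0, y=0), facing West

Answer: Final position: (x=0, y=0), facing West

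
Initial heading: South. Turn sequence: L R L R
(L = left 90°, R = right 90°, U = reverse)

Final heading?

Answer: Final heading: South

Derivation:
Start: South
  L (left (90° counter-clockwise)) -> East
  R (right (90° clockwise)) -> South
  L (left (90° counter-clockwise)) -> East
  R (right (90° clockwise)) -> South
Final: South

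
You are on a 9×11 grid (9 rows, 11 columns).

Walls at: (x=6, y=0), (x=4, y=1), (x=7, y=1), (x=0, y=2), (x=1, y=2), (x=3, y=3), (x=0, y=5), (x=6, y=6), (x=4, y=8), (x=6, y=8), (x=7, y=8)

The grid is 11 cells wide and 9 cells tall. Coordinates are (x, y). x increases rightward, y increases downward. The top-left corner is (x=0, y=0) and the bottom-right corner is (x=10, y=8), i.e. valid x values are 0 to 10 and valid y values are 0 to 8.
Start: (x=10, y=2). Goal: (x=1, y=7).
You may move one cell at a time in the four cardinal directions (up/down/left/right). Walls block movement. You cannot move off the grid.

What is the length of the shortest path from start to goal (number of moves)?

BFS from (x=10, y=2) until reaching (x=1, y=7):
  Distance 0: (x=10, y=2)
  Distance 1: (x=10, y=1), (x=9, y=2), (x=10, y=3)
  Distance 2: (x=10, y=0), (x=9, y=1), (x=8, y=2), (x=9, y=3), (x=10, y=4)
  Distance 3: (x=9, y=0), (x=8, y=1), (x=7, y=2), (x=8, y=3), (x=9, y=4), (x=10, y=5)
  Distance 4: (x=8, y=0), (x=6, y=2), (x=7, y=3), (x=8, y=4), (x=9, y=5), (x=10, y=6)
  Distance 5: (x=7, y=0), (x=6, y=1), (x=5, y=2), (x=6, y=3), (x=7, y=4), (x=8, y=5), (x=9, y=6), (x=10, y=7)
  Distance 6: (x=5, y=1), (x=4, y=2), (x=5, y=3), (x=6, y=4), (x=7, y=5), (x=8, y=6), (x=9, y=7), (x=10, y=8)
  Distance 7: (x=5, y=0), (x=3, y=2), (x=4, y=3), (x=5, y=4), (x=6, y=5), (x=7, y=6), (x=8, y=7), (x=9, y=8)
  Distance 8: (x=4, y=0), (x=3, y=1), (x=2, y=2), (x=4, y=4), (x=5, y=5), (x=7, y=7), (x=8, y=8)
  Distance 9: (x=3, y=0), (x=2, y=1), (x=2, y=3), (x=3, y=4), (x=4, y=5), (x=5, y=6), (x=6, y=7)
  Distance 10: (x=2, y=0), (x=1, y=1), (x=1, y=3), (x=2, y=4), (x=3, y=5), (x=4, y=6), (x=5, y=7)
  Distance 11: (x=1, y=0), (x=0, y=1), (x=0, y=3), (x=1, y=4), (x=2, y=5), (x=3, y=6), (x=4, y=7), (x=5, y=8)
  Distance 12: (x=0, y=0), (x=0, y=4), (x=1, y=5), (x=2, y=6), (x=3, y=7)
  Distance 13: (x=1, y=6), (x=2, y=7), (x=3, y=8)
  Distance 14: (x=0, y=6), (x=1, y=7), (x=2, y=8)  <- goal reached here
One shortest path (14 moves): (x=10, y=2) -> (x=9, y=2) -> (x=8, y=2) -> (x=7, y=2) -> (x=6, y=2) -> (x=5, y=2) -> (x=4, y=2) -> (x=3, y=2) -> (x=2, y=2) -> (x=2, y=3) -> (x=1, y=3) -> (x=1, y=4) -> (x=1, y=5) -> (x=1, y=6) -> (x=1, y=7)

Answer: Shortest path length: 14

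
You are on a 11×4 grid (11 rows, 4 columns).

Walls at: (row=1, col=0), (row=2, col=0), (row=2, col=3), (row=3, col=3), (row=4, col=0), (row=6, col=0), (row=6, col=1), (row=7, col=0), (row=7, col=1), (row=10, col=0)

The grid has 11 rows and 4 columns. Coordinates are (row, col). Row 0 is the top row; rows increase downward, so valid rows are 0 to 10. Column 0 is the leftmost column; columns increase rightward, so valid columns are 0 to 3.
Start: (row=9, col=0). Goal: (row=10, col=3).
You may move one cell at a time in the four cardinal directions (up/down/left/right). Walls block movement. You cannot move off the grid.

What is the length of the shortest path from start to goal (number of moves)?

Answer: Shortest path length: 4

Derivation:
BFS from (row=9, col=0) until reaching (row=10, col=3):
  Distance 0: (row=9, col=0)
  Distance 1: (row=8, col=0), (row=9, col=1)
  Distance 2: (row=8, col=1), (row=9, col=2), (row=10, col=1)
  Distance 3: (row=8, col=2), (row=9, col=3), (row=10, col=2)
  Distance 4: (row=7, col=2), (row=8, col=3), (row=10, col=3)  <- goal reached here
One shortest path (4 moves): (row=9, col=0) -> (row=9, col=1) -> (row=9, col=2) -> (row=9, col=3) -> (row=10, col=3)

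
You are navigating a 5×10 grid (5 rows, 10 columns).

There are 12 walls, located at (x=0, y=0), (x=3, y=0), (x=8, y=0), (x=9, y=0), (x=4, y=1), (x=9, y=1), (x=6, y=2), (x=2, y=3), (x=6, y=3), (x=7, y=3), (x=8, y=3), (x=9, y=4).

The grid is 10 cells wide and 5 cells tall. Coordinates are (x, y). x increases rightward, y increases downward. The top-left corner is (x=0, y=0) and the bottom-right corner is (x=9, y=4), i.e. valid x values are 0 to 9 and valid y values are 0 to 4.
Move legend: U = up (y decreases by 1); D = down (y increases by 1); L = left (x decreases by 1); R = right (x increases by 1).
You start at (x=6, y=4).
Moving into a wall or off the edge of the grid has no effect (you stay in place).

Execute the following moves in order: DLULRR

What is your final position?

Answer: Final position: (x=5, y=3)

Derivation:
Start: (x=6, y=4)
  D (down): blocked, stay at (x=6, y=4)
  L (left): (x=6, y=4) -> (x=5, y=4)
  U (up): (x=5, y=4) -> (x=5, y=3)
  L (left): (x=5, y=3) -> (x=4, y=3)
  R (right): (x=4, y=3) -> (x=5, y=3)
  R (right): blocked, stay at (x=5, y=3)
Final: (x=5, y=3)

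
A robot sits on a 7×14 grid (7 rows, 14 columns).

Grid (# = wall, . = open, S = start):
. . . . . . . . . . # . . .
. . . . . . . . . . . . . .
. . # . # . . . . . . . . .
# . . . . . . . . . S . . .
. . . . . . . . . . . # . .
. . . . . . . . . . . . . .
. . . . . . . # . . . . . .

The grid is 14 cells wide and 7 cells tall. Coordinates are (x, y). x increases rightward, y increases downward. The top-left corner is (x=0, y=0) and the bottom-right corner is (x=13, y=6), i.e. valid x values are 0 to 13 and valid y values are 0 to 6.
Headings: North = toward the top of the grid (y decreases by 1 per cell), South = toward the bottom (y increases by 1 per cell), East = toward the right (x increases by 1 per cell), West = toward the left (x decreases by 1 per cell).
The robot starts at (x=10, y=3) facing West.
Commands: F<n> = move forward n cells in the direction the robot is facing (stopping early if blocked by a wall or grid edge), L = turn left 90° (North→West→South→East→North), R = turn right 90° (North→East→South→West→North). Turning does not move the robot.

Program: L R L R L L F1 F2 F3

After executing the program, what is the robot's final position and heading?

Answer: Final position: (x=13, y=3), facing East

Derivation:
Start: (x=10, y=3), facing West
  L: turn left, now facing South
  R: turn right, now facing West
  L: turn left, now facing South
  R: turn right, now facing West
  L: turn left, now facing South
  L: turn left, now facing East
  F1: move forward 1, now at (x=11, y=3)
  F2: move forward 2, now at (x=13, y=3)
  F3: move forward 0/3 (blocked), now at (x=13, y=3)
Final: (x=13, y=3), facing East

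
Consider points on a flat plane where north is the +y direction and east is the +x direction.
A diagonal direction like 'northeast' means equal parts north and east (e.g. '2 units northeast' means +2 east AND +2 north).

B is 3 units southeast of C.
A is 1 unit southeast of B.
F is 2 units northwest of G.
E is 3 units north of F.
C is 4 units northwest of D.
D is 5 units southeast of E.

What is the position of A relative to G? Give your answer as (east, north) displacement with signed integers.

Place G at the origin (east=0, north=0).
  F is 2 units northwest of G: delta (east=-2, north=+2); F at (east=-2, north=2).
  E is 3 units north of F: delta (east=+0, north=+3); E at (east=-2, north=5).
  D is 5 units southeast of E: delta (east=+5, north=-5); D at (east=3, north=0).
  C is 4 units northwest of D: delta (east=-4, north=+4); C at (east=-1, north=4).
  B is 3 units southeast of C: delta (east=+3, north=-3); B at (east=2, north=1).
  A is 1 unit southeast of B: delta (east=+1, north=-1); A at (east=3, north=0).
Therefore A relative to G: (east=3, north=0).

Answer: A is at (east=3, north=0) relative to G.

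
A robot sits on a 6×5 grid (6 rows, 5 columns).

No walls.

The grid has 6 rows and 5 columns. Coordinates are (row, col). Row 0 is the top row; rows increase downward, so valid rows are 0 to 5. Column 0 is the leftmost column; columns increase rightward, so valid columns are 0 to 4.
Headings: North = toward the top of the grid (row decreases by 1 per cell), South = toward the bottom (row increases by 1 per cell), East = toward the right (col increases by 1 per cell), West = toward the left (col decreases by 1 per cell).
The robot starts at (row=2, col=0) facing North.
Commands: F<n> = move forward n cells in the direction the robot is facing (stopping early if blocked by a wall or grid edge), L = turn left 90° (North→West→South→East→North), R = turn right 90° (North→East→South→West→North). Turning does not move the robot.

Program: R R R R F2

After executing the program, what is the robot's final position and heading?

Start: (row=2, col=0), facing North
  R: turn right, now facing East
  R: turn right, now facing South
  R: turn right, now facing West
  R: turn right, now facing North
  F2: move forward 2, now at (row=0, col=0)
Final: (row=0, col=0), facing North

Answer: Final position: (row=0, col=0), facing North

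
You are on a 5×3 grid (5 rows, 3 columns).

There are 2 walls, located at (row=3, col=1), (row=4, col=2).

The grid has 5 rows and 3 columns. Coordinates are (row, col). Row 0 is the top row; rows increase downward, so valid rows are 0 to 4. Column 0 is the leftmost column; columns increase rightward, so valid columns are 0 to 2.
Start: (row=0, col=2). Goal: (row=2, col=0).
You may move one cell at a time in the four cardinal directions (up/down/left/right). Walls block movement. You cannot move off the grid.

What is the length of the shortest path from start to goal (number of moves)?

BFS from (row=0, col=2) until reaching (row=2, col=0):
  Distance 0: (row=0, col=2)
  Distance 1: (row=0, col=1), (row=1, col=2)
  Distance 2: (row=0, col=0), (row=1, col=1), (row=2, col=2)
  Distance 3: (row=1, col=0), (row=2, col=1), (row=3, col=2)
  Distance 4: (row=2, col=0)  <- goal reached here
One shortest path (4 moves): (row=0, col=2) -> (row=0, col=1) -> (row=0, col=0) -> (row=1, col=0) -> (row=2, col=0)

Answer: Shortest path length: 4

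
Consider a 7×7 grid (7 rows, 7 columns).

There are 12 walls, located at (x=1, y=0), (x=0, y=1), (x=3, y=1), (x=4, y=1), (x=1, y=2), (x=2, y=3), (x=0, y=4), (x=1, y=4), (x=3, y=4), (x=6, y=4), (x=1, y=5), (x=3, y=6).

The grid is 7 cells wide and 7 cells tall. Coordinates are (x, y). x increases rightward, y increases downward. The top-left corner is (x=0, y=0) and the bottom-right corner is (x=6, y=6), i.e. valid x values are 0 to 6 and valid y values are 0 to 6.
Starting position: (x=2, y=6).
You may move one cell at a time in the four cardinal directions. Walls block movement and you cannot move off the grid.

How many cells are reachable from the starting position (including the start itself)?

BFS flood-fill from (x=2, y=6):
  Distance 0: (x=2, y=6)
  Distance 1: (x=2, y=5), (x=1, y=6)
  Distance 2: (x=2, y=4), (x=3, y=5), (x=0, y=6)
  Distance 3: (x=0, y=5), (x=4, y=5)
  Distance 4: (x=4, y=4), (x=5, y=5), (x=4, y=6)
  Distance 5: (x=4, y=3), (x=5, y=4), (x=6, y=5), (x=5, y=6)
  Distance 6: (x=4, y=2), (x=3, y=3), (x=5, y=3), (x=6, y=6)
  Distance 7: (x=3, y=2), (x=5, y=2), (x=6, y=3)
  Distance 8: (x=5, y=1), (x=2, y=2), (x=6, y=2)
  Distance 9: (x=5, y=0), (x=2, y=1), (x=6, y=1)
  Distance 10: (x=2, y=0), (x=4, y=0), (x=6, y=0), (x=1, y=1)
  Distance 11: (x=3, y=0)
Total reachable: 33 (grid has 37 open cells total)

Answer: Reachable cells: 33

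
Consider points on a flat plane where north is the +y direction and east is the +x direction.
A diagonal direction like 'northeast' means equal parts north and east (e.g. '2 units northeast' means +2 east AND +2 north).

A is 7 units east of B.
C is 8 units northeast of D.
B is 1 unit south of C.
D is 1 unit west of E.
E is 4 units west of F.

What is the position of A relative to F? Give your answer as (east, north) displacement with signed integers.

Place F at the origin (east=0, north=0).
  E is 4 units west of F: delta (east=-4, north=+0); E at (east=-4, north=0).
  D is 1 unit west of E: delta (east=-1, north=+0); D at (east=-5, north=0).
  C is 8 units northeast of D: delta (east=+8, north=+8); C at (east=3, north=8).
  B is 1 unit south of C: delta (east=+0, north=-1); B at (east=3, north=7).
  A is 7 units east of B: delta (east=+7, north=+0); A at (east=10, north=7).
Therefore A relative to F: (east=10, north=7).

Answer: A is at (east=10, north=7) relative to F.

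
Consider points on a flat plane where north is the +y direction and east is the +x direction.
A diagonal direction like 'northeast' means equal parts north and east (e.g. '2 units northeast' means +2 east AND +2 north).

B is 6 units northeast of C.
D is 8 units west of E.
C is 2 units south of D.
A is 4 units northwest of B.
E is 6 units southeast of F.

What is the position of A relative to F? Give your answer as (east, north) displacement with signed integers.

Place F at the origin (east=0, north=0).
  E is 6 units southeast of F: delta (east=+6, north=-6); E at (east=6, north=-6).
  D is 8 units west of E: delta (east=-8, north=+0); D at (east=-2, north=-6).
  C is 2 units south of D: delta (east=+0, north=-2); C at (east=-2, north=-8).
  B is 6 units northeast of C: delta (east=+6, north=+6); B at (east=4, north=-2).
  A is 4 units northwest of B: delta (east=-4, north=+4); A at (east=0, north=2).
Therefore A relative to F: (east=0, north=2).

Answer: A is at (east=0, north=2) relative to F.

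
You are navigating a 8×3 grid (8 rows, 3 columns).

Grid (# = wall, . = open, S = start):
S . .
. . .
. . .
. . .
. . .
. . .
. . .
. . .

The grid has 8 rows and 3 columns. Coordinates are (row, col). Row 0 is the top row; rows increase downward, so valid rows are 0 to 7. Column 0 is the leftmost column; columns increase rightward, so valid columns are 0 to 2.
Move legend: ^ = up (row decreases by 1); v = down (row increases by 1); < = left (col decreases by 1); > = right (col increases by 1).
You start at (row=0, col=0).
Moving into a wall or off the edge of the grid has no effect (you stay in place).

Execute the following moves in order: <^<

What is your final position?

Start: (row=0, col=0)
  < (left): blocked, stay at (row=0, col=0)
  ^ (up): blocked, stay at (row=0, col=0)
  < (left): blocked, stay at (row=0, col=0)
Final: (row=0, col=0)

Answer: Final position: (row=0, col=0)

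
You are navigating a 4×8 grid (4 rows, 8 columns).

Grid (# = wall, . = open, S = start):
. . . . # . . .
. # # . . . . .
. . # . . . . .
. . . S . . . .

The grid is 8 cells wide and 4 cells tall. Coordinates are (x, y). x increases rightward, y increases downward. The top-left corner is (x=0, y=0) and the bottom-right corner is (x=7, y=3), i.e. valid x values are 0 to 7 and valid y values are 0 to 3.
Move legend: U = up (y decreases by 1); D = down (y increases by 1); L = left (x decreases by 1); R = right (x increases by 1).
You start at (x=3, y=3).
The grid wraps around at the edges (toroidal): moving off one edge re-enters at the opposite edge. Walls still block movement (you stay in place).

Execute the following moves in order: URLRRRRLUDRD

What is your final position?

Answer: Final position: (x=7, y=3)

Derivation:
Start: (x=3, y=3)
  U (up): (x=3, y=3) -> (x=3, y=2)
  R (right): (x=3, y=2) -> (x=4, y=2)
  L (left): (x=4, y=2) -> (x=3, y=2)
  R (right): (x=3, y=2) -> (x=4, y=2)
  R (right): (x=4, y=2) -> (x=5, y=2)
  R (right): (x=5, y=2) -> (x=6, y=2)
  R (right): (x=6, y=2) -> (x=7, y=2)
  L (left): (x=7, y=2) -> (x=6, y=2)
  U (up): (x=6, y=2) -> (x=6, y=1)
  D (down): (x=6, y=1) -> (x=6, y=2)
  R (right): (x=6, y=2) -> (x=7, y=2)
  D (down): (x=7, y=2) -> (x=7, y=3)
Final: (x=7, y=3)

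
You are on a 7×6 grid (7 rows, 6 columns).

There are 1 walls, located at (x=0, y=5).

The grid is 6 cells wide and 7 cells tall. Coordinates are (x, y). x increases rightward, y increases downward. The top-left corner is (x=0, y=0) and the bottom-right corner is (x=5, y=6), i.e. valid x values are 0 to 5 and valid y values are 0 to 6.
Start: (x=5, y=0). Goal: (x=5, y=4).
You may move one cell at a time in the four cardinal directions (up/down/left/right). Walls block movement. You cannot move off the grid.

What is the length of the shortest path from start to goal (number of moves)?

Answer: Shortest path length: 4

Derivation:
BFS from (x=5, y=0) until reaching (x=5, y=4):
  Distance 0: (x=5, y=0)
  Distance 1: (x=4, y=0), (x=5, y=1)
  Distance 2: (x=3, y=0), (x=4, y=1), (x=5, y=2)
  Distance 3: (x=2, y=0), (x=3, y=1), (x=4, y=2), (x=5, y=3)
  Distance 4: (x=1, y=0), (x=2, y=1), (x=3, y=2), (x=4, y=3), (x=5, y=4)  <- goal reached here
One shortest path (4 moves): (x=5, y=0) -> (x=5, y=1) -> (x=5, y=2) -> (x=5, y=3) -> (x=5, y=4)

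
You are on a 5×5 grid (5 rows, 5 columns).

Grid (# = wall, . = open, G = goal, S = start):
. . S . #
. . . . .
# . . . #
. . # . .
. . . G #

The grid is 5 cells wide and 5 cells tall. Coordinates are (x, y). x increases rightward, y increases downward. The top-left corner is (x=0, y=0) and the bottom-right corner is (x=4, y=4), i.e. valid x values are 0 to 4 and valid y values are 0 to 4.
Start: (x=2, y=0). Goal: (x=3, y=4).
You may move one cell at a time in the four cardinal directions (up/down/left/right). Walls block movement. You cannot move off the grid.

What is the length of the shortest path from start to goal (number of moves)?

Answer: Shortest path length: 5

Derivation:
BFS from (x=2, y=0) until reaching (x=3, y=4):
  Distance 0: (x=2, y=0)
  Distance 1: (x=1, y=0), (x=3, y=0), (x=2, y=1)
  Distance 2: (x=0, y=0), (x=1, y=1), (x=3, y=1), (x=2, y=2)
  Distance 3: (x=0, y=1), (x=4, y=1), (x=1, y=2), (x=3, y=2)
  Distance 4: (x=1, y=3), (x=3, y=3)
  Distance 5: (x=0, y=3), (x=4, y=3), (x=1, y=4), (x=3, y=4)  <- goal reached here
One shortest path (5 moves): (x=2, y=0) -> (x=3, y=0) -> (x=3, y=1) -> (x=3, y=2) -> (x=3, y=3) -> (x=3, y=4)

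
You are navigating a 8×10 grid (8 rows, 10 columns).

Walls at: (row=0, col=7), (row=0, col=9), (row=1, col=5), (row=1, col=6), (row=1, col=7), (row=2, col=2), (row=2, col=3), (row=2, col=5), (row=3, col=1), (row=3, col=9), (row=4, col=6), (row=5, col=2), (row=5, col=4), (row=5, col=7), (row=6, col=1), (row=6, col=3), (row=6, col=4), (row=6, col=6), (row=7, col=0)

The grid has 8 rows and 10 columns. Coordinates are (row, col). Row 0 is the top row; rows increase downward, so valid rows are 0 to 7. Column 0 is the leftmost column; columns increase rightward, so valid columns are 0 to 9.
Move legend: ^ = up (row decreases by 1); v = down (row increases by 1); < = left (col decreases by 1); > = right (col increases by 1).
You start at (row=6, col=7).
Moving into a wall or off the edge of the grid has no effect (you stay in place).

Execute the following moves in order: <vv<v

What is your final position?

Start: (row=6, col=7)
  < (left): blocked, stay at (row=6, col=7)
  v (down): (row=6, col=7) -> (row=7, col=7)
  v (down): blocked, stay at (row=7, col=7)
  < (left): (row=7, col=7) -> (row=7, col=6)
  v (down): blocked, stay at (row=7, col=6)
Final: (row=7, col=6)

Answer: Final position: (row=7, col=6)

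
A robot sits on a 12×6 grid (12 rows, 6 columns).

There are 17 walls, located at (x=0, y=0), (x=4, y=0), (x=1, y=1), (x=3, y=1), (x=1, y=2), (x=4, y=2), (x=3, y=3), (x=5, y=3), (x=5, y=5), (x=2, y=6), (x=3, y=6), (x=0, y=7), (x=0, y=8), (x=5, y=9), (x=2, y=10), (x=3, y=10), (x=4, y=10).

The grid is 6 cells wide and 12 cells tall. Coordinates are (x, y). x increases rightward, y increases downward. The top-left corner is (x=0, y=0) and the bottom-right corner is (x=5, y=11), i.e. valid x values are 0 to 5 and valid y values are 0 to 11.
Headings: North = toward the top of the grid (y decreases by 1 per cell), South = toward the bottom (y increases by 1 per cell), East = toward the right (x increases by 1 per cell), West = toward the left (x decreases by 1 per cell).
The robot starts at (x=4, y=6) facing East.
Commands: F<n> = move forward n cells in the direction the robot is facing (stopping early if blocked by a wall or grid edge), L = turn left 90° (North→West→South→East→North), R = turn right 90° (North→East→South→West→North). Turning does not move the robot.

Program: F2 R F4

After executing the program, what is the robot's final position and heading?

Start: (x=4, y=6), facing East
  F2: move forward 1/2 (blocked), now at (x=5, y=6)
  R: turn right, now facing South
  F4: move forward 2/4 (blocked), now at (x=5, y=8)
Final: (x=5, y=8), facing South

Answer: Final position: (x=5, y=8), facing South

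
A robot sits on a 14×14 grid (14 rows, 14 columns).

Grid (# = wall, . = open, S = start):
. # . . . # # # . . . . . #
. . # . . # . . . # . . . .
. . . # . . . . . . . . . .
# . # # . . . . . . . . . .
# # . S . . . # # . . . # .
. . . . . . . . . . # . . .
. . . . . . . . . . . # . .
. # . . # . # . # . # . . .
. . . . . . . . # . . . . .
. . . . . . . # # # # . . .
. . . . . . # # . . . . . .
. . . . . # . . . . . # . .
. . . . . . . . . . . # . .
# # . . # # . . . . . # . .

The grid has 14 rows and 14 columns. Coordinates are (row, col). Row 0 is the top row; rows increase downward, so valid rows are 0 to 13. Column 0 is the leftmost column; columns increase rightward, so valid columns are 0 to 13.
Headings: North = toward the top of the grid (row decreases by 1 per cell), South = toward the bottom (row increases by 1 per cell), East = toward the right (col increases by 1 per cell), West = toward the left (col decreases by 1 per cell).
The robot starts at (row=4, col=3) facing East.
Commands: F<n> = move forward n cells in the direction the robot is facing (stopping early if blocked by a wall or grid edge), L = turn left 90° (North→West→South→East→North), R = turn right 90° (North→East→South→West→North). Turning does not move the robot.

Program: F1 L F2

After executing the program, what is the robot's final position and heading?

Answer: Final position: (row=2, col=4), facing North

Derivation:
Start: (row=4, col=3), facing East
  F1: move forward 1, now at (row=4, col=4)
  L: turn left, now facing North
  F2: move forward 2, now at (row=2, col=4)
Final: (row=2, col=4), facing North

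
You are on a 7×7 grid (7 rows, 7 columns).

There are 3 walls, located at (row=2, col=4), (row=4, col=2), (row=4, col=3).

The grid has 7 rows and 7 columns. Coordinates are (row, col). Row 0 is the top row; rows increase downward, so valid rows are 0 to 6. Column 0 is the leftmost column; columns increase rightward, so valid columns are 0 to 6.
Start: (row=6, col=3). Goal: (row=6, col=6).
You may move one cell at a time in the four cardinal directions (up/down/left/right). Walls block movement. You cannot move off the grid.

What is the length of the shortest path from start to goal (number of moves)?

BFS from (row=6, col=3) until reaching (row=6, col=6):
  Distance 0: (row=6, col=3)
  Distance 1: (row=5, col=3), (row=6, col=2), (row=6, col=4)
  Distance 2: (row=5, col=2), (row=5, col=4), (row=6, col=1), (row=6, col=5)
  Distance 3: (row=4, col=4), (row=5, col=1), (row=5, col=5), (row=6, col=0), (row=6, col=6)  <- goal reached here
One shortest path (3 moves): (row=6, col=3) -> (row=6, col=4) -> (row=6, col=5) -> (row=6, col=6)

Answer: Shortest path length: 3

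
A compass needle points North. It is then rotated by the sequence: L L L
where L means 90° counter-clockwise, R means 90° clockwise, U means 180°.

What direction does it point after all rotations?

Start: North
  L (left (90° counter-clockwise)) -> West
  L (left (90° counter-clockwise)) -> South
  L (left (90° counter-clockwise)) -> East
Final: East

Answer: Final heading: East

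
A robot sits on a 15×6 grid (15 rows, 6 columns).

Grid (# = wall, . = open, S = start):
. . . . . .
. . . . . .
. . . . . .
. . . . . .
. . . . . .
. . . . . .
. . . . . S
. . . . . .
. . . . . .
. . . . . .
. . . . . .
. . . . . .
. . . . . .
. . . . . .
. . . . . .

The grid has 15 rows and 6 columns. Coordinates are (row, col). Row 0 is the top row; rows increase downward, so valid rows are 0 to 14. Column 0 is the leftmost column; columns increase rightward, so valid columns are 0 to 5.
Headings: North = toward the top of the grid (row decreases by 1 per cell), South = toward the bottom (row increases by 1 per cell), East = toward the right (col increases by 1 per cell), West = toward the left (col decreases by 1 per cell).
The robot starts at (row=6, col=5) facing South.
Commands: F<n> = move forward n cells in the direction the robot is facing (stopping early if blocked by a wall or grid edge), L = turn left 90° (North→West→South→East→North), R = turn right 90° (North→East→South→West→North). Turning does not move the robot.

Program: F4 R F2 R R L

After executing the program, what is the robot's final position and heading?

Start: (row=6, col=5), facing South
  F4: move forward 4, now at (row=10, col=5)
  R: turn right, now facing West
  F2: move forward 2, now at (row=10, col=3)
  R: turn right, now facing North
  R: turn right, now facing East
  L: turn left, now facing North
Final: (row=10, col=3), facing North

Answer: Final position: (row=10, col=3), facing North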